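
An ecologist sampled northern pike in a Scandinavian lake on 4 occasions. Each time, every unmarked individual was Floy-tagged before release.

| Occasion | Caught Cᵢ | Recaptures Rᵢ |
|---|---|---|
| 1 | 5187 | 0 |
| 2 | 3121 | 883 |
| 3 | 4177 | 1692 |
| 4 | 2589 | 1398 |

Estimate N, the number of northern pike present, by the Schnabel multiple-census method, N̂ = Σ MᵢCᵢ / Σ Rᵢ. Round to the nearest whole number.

Marked at large before each occasion: Mᵢ = Σⱼ<ᵢ (Cⱼ − Rⱼ) → M1=0, M2=5187, M3=7425, M4=9910
Σ MᵢCᵢ = 0·5187 + 5187·3121 + 7425·4177 + 9910·2589 = 0 + 16188627 + 31014225 + 25656990 = 72859842
Σ Rᵢ = 0 + 883 + 1692 + 1398 = 3973
N̂ = 72859842 / 3973 ≈ 18338.7 → 18339

N ≈ 18,339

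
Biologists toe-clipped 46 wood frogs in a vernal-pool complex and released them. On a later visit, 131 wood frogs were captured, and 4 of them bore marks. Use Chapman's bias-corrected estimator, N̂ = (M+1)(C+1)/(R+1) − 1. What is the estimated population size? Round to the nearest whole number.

N ≈ 1240

N̂ = (46+1)(131+1)/(4+1) − 1 = 47·132/5 − 1
= 6204/5 − 1 ≈ 1240.8 − 1 ≈ 1239.8 → 1240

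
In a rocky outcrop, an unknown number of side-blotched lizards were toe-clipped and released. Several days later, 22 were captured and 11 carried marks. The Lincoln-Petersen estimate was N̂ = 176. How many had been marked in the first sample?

M = 88

From N = M·C/R: M = N·R / C = 176·11 / 22 = 1936 / 22 = 88.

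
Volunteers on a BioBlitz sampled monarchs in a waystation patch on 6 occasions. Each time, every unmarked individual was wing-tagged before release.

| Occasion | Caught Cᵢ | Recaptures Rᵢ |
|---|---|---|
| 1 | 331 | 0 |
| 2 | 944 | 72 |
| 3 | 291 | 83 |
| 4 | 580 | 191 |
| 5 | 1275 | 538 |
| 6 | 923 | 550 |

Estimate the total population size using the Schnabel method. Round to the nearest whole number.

N ≈ 4266

Marked at large before each occasion: Mᵢ = Σⱼ<ᵢ (Cⱼ − Rⱼ) → M1=0, M2=331, M3=1203, M4=1411, M5=1800, M6=2537
Σ MᵢCᵢ = 0·331 + 331·944 + 1203·291 + 1411·580 + 1800·1275 + 2537·923 = 0 + 312464 + 350073 + 818380 + 2295000 + 2341651 = 6117568
Σ Rᵢ = 0 + 72 + 83 + 191 + 538 + 550 = 1434
N̂ = 6117568 / 1434 ≈ 4266.1 → 4266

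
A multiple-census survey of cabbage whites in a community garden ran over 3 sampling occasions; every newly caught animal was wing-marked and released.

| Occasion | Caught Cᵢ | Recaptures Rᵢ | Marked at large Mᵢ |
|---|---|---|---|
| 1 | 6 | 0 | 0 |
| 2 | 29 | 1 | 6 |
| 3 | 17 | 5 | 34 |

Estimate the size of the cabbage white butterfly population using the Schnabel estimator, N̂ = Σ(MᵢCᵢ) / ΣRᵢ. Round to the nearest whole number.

Σ MᵢCᵢ = 0·6 + 6·29 + 34·17 = 0 + 174 + 578 = 752
Σ Rᵢ = 0 + 1 + 5 = 6
N̂ = 752 / 6 ≈ 125.3 → 125

N ≈ 125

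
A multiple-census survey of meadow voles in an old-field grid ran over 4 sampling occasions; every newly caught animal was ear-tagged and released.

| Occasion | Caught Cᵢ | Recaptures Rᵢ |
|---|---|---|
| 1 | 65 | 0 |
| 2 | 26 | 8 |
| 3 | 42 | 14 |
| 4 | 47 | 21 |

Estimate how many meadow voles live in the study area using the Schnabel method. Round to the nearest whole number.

Marked at large before each occasion: Mᵢ = Σⱼ<ᵢ (Cⱼ − Rⱼ) → M1=0, M2=65, M3=83, M4=111
Σ MᵢCᵢ = 0·65 + 65·26 + 83·42 + 111·47 = 0 + 1690 + 3486 + 5217 = 10393
Σ Rᵢ = 0 + 8 + 14 + 21 = 43
N̂ = 10393 / 43 ≈ 241.7 → 242

N ≈ 242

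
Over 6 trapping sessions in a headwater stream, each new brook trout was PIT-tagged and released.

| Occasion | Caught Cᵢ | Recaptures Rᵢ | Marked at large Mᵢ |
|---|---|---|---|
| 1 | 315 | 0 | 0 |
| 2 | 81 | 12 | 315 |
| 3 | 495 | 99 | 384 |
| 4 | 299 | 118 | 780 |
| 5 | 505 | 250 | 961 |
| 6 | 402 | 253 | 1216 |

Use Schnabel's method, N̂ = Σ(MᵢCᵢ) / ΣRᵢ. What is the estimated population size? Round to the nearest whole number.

Σ MᵢCᵢ = 0·315 + 315·81 + 384·495 + 780·299 + 961·505 + 1216·402 = 0 + 25515 + 190080 + 233220 + 485305 + 488832 = 1422952
Σ Rᵢ = 0 + 12 + 99 + 118 + 250 + 253 = 732
N̂ = 1422952 / 732 ≈ 1943.9 → 1944

N ≈ 1944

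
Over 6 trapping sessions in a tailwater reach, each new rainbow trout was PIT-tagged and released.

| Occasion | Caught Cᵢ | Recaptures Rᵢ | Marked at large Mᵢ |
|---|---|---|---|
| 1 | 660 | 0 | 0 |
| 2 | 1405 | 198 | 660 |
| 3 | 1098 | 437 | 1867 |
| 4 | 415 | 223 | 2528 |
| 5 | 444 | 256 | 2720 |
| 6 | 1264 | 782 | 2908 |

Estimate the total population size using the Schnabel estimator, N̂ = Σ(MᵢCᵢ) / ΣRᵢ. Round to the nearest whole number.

N ≈ 4699

Σ MᵢCᵢ = 0·660 + 660·1405 + 1867·1098 + 2528·415 + 2720·444 + 2908·1264 = 0 + 927300 + 2049966 + 1049120 + 1207680 + 3675712 = 8909778
Σ Rᵢ = 0 + 198 + 437 + 223 + 256 + 782 = 1896
N̂ = 8909778 / 1896 ≈ 4699.2 → 4699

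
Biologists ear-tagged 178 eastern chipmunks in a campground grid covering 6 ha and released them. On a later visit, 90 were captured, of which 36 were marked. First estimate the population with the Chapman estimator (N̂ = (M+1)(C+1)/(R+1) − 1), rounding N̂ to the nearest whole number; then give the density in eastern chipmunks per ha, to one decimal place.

density ≈ 73.2 eastern chipmunks per ha

N̂ = 179·91/37 − 1 = 16289/37 − 1 ≈ 439.2 → 439
Density = N̂ / area = 439 / 6 ≈ 73.17 → 73.2 per ha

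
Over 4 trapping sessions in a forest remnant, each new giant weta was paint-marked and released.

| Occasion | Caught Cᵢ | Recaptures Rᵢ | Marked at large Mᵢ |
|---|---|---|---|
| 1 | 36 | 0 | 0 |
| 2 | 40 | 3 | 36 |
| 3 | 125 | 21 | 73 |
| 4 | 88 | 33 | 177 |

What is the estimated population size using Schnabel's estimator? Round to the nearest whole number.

N ≈ 459

Σ MᵢCᵢ = 0·36 + 36·40 + 73·125 + 177·88 = 0 + 1440 + 9125 + 15576 = 26141
Σ Rᵢ = 0 + 3 + 21 + 33 = 57
N̂ = 26141 / 57 ≈ 458.6 → 459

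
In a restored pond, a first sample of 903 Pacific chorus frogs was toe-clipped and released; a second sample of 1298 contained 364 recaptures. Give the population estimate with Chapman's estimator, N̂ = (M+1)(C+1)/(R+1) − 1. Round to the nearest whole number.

N̂ = (903+1)(1298+1)/(364+1) − 1 = 904·1299/365 − 1
= 1174296/365 − 1 ≈ 3217.2 − 1 ≈ 3216.2 → 3216

N ≈ 3216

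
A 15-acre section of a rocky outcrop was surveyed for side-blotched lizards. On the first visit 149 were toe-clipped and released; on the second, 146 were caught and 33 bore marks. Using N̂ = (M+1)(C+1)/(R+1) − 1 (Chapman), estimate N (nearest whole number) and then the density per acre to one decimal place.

N̂ = 150·147/34 − 1 = 22050/34 − 1 ≈ 647.5 → 648
Density = N̂ / area = 648 / 15 ≈ 43.20 → 43.2 per acre

density ≈ 43.2 side-blotched lizards per acre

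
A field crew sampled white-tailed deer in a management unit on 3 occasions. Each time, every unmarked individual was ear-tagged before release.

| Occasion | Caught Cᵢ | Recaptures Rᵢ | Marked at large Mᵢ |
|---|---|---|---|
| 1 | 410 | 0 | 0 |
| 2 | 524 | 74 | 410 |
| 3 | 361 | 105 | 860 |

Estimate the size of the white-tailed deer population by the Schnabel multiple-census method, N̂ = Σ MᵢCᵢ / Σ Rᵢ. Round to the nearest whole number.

N ≈ 2935

Σ MᵢCᵢ = 0·410 + 410·524 + 860·361 = 0 + 214840 + 310460 = 525300
Σ Rᵢ = 0 + 74 + 105 = 179
N̂ = 525300 / 179 ≈ 2934.6 → 2935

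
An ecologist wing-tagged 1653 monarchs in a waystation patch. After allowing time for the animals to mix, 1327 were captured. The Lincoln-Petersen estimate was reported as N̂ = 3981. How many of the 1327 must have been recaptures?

R = 551

From N = M·C/R: R = M·C / N = 1653·1327 / 3981 = 2193531 / 3981 = 551.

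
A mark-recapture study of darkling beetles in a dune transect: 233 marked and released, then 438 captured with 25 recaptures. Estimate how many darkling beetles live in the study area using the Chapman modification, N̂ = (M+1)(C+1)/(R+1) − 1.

N = 3950

N̂ = (233+1)(438+1)/(25+1) − 1 = 234·439/26 − 1
= 102726/26 − 1 = 3951 − 1 = 3950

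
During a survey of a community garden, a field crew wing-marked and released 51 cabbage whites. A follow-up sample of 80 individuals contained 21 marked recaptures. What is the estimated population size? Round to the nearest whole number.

N = (51 × 80) / 21 = 4080 / 21 ≈ 194.3 → 194

N ≈ 194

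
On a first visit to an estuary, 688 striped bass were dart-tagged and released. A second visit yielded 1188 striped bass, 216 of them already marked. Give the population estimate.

Lincoln-Petersen assumes M/N = R/C, so N = M·C / R.
N = (688 × 1188) / 216 = 817344 / 216 = 3784

N = 3784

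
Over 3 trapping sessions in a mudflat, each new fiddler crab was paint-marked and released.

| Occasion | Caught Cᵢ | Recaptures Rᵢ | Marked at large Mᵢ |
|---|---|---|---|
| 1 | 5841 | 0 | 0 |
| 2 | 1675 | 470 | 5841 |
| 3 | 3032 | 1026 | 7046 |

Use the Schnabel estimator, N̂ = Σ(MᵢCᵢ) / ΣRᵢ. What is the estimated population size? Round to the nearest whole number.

N ≈ 20,820

Σ MᵢCᵢ = 0·5841 + 5841·1675 + 7046·3032 = 0 + 9783675 + 21363472 = 31147147
Σ Rᵢ = 0 + 470 + 1026 = 1496
N̂ = 31147147 / 1496 ≈ 20820.3 → 20820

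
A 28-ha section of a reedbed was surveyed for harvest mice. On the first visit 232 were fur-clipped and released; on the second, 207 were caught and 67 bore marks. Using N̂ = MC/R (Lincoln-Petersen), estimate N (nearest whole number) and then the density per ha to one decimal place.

N̂ = 232·207/67 = 48024/67 ≈ 716.8 → 717
Density = N̂ / area = 717 / 28 ≈ 25.61 → 25.6 per ha

density ≈ 25.6 harvest mice per ha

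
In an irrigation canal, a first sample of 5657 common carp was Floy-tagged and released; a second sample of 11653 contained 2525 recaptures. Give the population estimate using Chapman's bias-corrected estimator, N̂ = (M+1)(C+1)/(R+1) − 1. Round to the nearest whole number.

N̂ = (5657+1)(11653+1)/(2525+1) − 1 = 5658·11654/2526 − 1
= 65938332/2526 − 1 ≈ 26103.9 − 1 ≈ 26102.9 → 26103

N ≈ 26,103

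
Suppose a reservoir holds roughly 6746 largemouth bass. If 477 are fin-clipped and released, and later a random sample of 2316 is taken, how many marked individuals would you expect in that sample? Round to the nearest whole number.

expected recaptures ≈ 164

The marked fraction of the population is 477/6746, so in a sample of 2316 expect C·(M/N) marked.
E[R] = 477 × 2316 / 6746 = 1104732 / 6746 ≈ 163.8 → 164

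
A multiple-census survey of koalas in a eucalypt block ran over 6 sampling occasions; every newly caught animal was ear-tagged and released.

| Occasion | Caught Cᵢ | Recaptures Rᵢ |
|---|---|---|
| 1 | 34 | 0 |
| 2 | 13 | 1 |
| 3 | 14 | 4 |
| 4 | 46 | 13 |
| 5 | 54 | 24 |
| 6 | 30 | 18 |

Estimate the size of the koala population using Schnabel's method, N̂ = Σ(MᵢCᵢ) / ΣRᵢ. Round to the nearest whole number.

Marked at large before each occasion: Mᵢ = Σⱼ<ᵢ (Cⱼ − Rⱼ) → M1=0, M2=34, M3=46, M4=56, M5=89, M6=119
Σ MᵢCᵢ = 0·34 + 34·13 + 46·14 + 56·46 + 89·54 + 119·30 = 0 + 442 + 644 + 2576 + 4806 + 3570 = 12038
Σ Rᵢ = 0 + 1 + 4 + 13 + 24 + 18 = 60
N̂ = 12038 / 60 ≈ 200.6 → 201

N ≈ 201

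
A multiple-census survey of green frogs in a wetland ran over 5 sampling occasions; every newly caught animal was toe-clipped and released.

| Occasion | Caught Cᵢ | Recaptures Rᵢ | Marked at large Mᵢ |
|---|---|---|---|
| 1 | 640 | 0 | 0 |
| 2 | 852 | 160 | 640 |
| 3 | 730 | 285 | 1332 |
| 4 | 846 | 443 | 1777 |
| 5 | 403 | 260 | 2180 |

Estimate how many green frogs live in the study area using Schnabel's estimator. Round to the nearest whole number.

N ≈ 3397

Σ MᵢCᵢ = 0·640 + 640·852 + 1332·730 + 1777·846 + 2180·403 = 0 + 545280 + 972360 + 1503342 + 878540 = 3899522
Σ Rᵢ = 0 + 160 + 285 + 443 + 260 = 1148
N̂ = 3899522 / 1148 ≈ 3396.8 → 3397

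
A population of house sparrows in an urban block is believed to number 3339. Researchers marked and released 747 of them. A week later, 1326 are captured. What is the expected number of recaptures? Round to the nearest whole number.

expected recaptures ≈ 297

The marked fraction of the population is 747/3339, so in a sample of 1326 expect C·(M/N) marked.
E[R] = 747 × 1326 / 3339 = 990522 / 3339 ≈ 296.7 → 297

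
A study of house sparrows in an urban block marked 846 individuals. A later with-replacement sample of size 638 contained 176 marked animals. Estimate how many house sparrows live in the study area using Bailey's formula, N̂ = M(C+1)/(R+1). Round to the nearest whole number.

N ≈ 3054

N̂ = 846·(638+1)/(176+1) = 846·639/177 = 540594/177 ≈ 3054.2 → 3054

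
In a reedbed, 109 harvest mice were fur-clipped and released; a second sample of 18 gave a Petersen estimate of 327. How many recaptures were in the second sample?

R = 6

From N = M·C/R: R = M·C / N = 109·18 / 327 = 1962 / 327 = 6.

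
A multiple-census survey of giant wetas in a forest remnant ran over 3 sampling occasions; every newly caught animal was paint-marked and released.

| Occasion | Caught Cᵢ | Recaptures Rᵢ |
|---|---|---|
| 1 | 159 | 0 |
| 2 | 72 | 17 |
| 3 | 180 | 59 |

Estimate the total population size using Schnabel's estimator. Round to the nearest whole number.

Marked at large before each occasion: Mᵢ = Σⱼ<ᵢ (Cⱼ − Rⱼ) → M1=0, M2=159, M3=214
Σ MᵢCᵢ = 0·159 + 159·72 + 214·180 = 0 + 11448 + 38520 = 49968
Σ Rᵢ = 0 + 17 + 59 = 76
N̂ = 49968 / 76 ≈ 657.47 → 657

N ≈ 657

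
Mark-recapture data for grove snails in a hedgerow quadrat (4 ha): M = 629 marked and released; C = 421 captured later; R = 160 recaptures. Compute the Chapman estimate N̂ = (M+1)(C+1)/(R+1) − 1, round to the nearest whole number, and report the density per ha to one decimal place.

density ≈ 412.5 grove snails per ha

N̂ = 630·422/161 − 1 = 265860/161 − 1 ≈ 1650.3 → 1650
Density = N̂ / area = 1650 / 4 ≈ 412.50 → 412.5 per ha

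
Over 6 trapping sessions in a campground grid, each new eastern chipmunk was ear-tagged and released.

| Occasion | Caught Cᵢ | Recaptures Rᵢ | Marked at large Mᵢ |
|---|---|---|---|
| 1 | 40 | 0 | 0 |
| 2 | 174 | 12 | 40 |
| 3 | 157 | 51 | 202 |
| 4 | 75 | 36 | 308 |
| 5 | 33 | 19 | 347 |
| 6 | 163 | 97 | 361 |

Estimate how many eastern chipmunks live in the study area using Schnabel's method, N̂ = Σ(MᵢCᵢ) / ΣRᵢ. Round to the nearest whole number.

Σ MᵢCᵢ = 0·40 + 40·174 + 202·157 + 308·75 + 347·33 + 361·163 = 0 + 6960 + 31714 + 23100 + 11451 + 58843 = 132068
Σ Rᵢ = 0 + 12 + 51 + 36 + 19 + 97 = 215
N̂ = 132068 / 215 ≈ 614.3 → 614

N ≈ 614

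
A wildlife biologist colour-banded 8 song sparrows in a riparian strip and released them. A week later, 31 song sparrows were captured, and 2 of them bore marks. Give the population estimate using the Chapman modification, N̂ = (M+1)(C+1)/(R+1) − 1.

N = 95

N̂ = (8+1)(31+1)/(2+1) − 1 = 9·32/3 − 1
= 288/3 − 1 = 96 − 1 = 95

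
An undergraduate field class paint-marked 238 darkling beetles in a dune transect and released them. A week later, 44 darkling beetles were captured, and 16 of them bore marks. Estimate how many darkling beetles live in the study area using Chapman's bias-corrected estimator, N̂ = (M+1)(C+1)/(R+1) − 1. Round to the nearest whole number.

N ≈ 632

N̂ = (238+1)(44+1)/(16+1) − 1 = 239·45/17 − 1
= 10755/17 − 1 ≈ 632.6 − 1 ≈ 631.6 → 632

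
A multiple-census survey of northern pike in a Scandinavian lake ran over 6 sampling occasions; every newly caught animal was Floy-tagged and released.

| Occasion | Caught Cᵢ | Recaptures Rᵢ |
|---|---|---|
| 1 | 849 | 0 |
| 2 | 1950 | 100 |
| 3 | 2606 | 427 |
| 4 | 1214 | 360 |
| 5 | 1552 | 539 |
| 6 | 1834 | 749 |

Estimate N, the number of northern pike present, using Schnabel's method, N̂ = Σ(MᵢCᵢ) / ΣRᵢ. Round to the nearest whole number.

N ≈ 16,495

Marked at large before each occasion: Mᵢ = Σⱼ<ᵢ (Cⱼ − Rⱼ) → M1=0, M2=849, M3=2699, M4=4878, M5=5732, M6=6745
Σ MᵢCᵢ = 0·849 + 849·1950 + 2699·2606 + 4878·1214 + 5732·1552 + 6745·1834 = 0 + 1655550 + 7033594 + 5921892 + 8896064 + 12370330 = 35877430
Σ Rᵢ = 0 + 100 + 427 + 360 + 539 + 749 = 2175
N̂ = 35877430 / 2175 ≈ 16495.4 → 16495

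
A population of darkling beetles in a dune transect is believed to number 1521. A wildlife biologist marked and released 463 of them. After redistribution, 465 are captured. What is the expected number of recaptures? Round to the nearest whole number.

expected recaptures ≈ 142

Expected recaptures E[R] = M·C / N.
E[R] = 463 × 465 / 1521 = 215295 / 1521 ≈ 141.5 → 142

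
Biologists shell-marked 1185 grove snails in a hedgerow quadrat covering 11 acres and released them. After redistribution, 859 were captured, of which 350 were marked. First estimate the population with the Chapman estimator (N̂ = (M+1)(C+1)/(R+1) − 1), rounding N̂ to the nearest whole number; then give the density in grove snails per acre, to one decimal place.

N̂ = 1186·860/351 − 1 = 1019960/351 − 1 ≈ 2904.9 → 2905
Density = N̂ / area = 2905 / 11 ≈ 264.09 → 264.1 per acre

density ≈ 264.1 grove snails per acre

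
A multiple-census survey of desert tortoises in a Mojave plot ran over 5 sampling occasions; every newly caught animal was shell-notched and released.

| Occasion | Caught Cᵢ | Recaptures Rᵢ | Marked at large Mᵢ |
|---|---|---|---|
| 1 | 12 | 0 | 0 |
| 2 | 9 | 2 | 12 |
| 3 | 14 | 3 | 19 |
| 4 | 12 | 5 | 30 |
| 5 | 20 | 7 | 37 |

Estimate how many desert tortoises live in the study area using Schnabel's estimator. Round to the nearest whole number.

N ≈ 87

Σ MᵢCᵢ = 0·12 + 12·9 + 19·14 + 30·12 + 37·20 = 0 + 108 + 266 + 360 + 740 = 1474
Σ Rᵢ = 0 + 2 + 3 + 5 + 7 = 17
N̂ = 1474 / 17 ≈ 86.7 → 87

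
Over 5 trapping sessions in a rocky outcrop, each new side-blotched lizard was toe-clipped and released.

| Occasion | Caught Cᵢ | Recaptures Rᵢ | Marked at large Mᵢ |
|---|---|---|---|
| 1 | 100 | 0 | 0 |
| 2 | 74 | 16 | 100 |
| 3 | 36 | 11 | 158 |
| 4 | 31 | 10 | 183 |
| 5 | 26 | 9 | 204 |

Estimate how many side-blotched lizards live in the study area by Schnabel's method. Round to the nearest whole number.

Σ MᵢCᵢ = 0·100 + 100·74 + 158·36 + 183·31 + 204·26 = 0 + 7400 + 5688 + 5673 + 5304 = 24065
Σ Rᵢ = 0 + 16 + 11 + 10 + 9 = 46
N̂ = 24065 / 46 ≈ 523.2 → 523

N ≈ 523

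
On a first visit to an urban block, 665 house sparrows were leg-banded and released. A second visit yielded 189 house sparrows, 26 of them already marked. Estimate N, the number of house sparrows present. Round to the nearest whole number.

N = (665 × 189) / 26 = 125685 / 26 ≈ 4834.0 → 4834

N ≈ 4834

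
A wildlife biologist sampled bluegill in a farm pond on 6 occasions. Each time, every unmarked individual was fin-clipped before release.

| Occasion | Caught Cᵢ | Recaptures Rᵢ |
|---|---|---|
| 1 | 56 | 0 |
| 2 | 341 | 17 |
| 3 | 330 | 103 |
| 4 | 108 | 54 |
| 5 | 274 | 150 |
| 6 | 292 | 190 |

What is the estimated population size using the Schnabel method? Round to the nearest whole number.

Marked at large before each occasion: Mᵢ = Σⱼ<ᵢ (Cⱼ − Rⱼ) → M1=0, M2=56, M3=380, M4=607, M5=661, M6=785
Σ MᵢCᵢ = 0·56 + 56·341 + 380·330 + 607·108 + 661·274 + 785·292 = 0 + 19096 + 125400 + 65556 + 181114 + 229220 = 620386
Σ Rᵢ = 0 + 17 + 103 + 54 + 150 + 190 = 514
N̂ = 620386 / 514 ≈ 1207.0 → 1207

N ≈ 1207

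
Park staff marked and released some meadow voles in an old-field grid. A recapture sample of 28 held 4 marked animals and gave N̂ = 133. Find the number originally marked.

M = 19

From N = M·C/R: M = N·R / C = 133·4 / 28 = 532 / 28 = 19.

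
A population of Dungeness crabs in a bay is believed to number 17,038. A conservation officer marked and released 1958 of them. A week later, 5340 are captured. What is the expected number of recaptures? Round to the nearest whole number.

Expected recaptures E[R] = M·C / N.
E[R] = 1958 × 5340 / 17038 = 10455720 / 17038 ≈ 613.7 → 614

expected recaptures ≈ 614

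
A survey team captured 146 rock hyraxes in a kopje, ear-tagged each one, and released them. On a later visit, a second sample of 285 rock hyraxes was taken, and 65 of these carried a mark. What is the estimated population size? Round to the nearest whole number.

N = (146 × 285) / 65 = 41610 / 65 ≈ 640.2 → 640

N ≈ 640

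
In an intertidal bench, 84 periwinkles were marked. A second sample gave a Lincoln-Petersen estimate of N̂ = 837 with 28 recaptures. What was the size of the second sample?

C = 279

From N = M·C/R: C = N·R / M = 837·28 / 84 = 23436 / 84 = 279.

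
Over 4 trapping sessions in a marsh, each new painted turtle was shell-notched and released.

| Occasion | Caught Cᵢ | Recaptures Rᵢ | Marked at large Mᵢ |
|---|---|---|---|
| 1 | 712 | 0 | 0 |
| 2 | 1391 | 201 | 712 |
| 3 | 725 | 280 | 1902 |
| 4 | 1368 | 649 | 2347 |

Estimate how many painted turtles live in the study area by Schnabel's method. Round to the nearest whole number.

Σ MᵢCᵢ = 0·712 + 712·1391 + 1902·725 + 2347·1368 = 0 + 990392 + 1378950 + 3210696 = 5580038
Σ Rᵢ = 0 + 201 + 280 + 649 = 1130
N̂ = 5580038 / 1130 ≈ 4938.1 → 4938

N ≈ 4938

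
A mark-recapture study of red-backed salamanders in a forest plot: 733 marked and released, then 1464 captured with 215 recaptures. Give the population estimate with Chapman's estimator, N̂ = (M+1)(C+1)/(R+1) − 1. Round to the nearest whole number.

N ≈ 4977

N̂ = (733+1)(1464+1)/(215+1) − 1 = 734·1465/216 − 1
= 1075310/216 − 1 ≈ 4978.3 − 1 ≈ 4977.3 → 4977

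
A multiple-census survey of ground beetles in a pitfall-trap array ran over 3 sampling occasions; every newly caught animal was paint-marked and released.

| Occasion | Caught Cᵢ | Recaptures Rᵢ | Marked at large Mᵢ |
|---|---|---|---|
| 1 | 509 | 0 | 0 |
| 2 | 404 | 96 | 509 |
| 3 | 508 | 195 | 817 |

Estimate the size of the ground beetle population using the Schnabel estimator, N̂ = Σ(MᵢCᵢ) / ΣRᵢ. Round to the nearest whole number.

N ≈ 2133

Σ MᵢCᵢ = 0·509 + 509·404 + 817·508 = 0 + 205636 + 415036 = 620672
Σ Rᵢ = 0 + 96 + 195 = 291
N̂ = 620672 / 291 ≈ 2132.9 → 2133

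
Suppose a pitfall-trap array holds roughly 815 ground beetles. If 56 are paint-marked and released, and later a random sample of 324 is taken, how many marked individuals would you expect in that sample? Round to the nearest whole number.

expected recaptures ≈ 22

The marked fraction of the population is 56/815, so in a sample of 324 expect C·(M/N) marked.
E[R] = 56 × 324 / 815 = 18144 / 815 ≈ 22.3 → 22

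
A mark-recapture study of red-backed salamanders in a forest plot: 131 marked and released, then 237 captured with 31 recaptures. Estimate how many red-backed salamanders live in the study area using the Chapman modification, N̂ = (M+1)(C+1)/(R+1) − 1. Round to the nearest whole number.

N ≈ 981

N̂ = (131+1)(237+1)/(31+1) − 1 = 132·238/32 − 1
= 31416/32 − 1 ≈ 981.8 − 1 ≈ 980.8 → 981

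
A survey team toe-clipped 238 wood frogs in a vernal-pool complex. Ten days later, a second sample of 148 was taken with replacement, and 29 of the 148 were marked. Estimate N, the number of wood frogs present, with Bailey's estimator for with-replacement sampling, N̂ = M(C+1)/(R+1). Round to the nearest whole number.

N ≈ 1182

N̂ = 238·(148+1)/(29+1) = 238·149/30 = 35462/30 ≈ 1182.1 → 1182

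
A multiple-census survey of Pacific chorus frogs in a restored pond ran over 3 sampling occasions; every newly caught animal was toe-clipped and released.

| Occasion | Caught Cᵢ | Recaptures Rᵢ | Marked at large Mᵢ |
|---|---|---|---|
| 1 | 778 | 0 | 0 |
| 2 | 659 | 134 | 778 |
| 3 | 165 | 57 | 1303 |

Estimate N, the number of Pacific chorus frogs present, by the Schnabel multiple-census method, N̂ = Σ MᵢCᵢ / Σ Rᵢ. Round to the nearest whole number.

N ≈ 3810

Σ MᵢCᵢ = 0·778 + 778·659 + 1303·165 = 0 + 512702 + 214995 = 727697
Σ Rᵢ = 0 + 134 + 57 = 191
N̂ = 727697 / 191 ≈ 3809.9 → 3810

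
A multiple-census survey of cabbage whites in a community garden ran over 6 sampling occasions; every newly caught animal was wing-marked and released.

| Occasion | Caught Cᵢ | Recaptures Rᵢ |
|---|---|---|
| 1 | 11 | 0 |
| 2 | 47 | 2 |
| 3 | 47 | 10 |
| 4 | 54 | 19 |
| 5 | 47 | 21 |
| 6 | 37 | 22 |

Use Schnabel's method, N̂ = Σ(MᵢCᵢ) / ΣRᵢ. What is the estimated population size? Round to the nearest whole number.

N ≈ 269

Marked at large before each occasion: Mᵢ = Σⱼ<ᵢ (Cⱼ − Rⱼ) → M1=0, M2=11, M3=56, M4=93, M5=128, M6=154
Σ MᵢCᵢ = 0·11 + 11·47 + 56·47 + 93·54 + 128·47 + 154·37 = 0 + 517 + 2632 + 5022 + 6016 + 5698 = 19885
Σ Rᵢ = 0 + 2 + 10 + 19 + 21 + 22 = 74
N̂ = 19885 / 74 ≈ 268.7 → 269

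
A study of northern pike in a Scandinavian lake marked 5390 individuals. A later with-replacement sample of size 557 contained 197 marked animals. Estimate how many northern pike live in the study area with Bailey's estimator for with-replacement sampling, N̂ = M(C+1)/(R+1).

N̂ = 5390·(557+1)/(197+1) = 5390·558/198 = 3007620/198 = 15190

N = 15,190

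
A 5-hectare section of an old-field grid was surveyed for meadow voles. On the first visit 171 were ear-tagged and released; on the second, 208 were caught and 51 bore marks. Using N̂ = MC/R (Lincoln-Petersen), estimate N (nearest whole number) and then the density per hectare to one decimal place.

N̂ = 171·208/51 = 35568/51 ≈ 697.4 → 697
Density = N̂ / area = 697 / 5 ≈ 139.40 → 139.4 per hectare

density ≈ 139.4 meadow voles per hectare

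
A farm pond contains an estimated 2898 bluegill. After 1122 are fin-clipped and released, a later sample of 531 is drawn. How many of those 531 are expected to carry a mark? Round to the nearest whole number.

The marked fraction of the population is 1122/2898, so in a sample of 531 expect C·(M/N) marked.
E[R] = 1122 × 531 / 2898 = 595782 / 2898 ≈ 205.6 → 206

expected recaptures ≈ 206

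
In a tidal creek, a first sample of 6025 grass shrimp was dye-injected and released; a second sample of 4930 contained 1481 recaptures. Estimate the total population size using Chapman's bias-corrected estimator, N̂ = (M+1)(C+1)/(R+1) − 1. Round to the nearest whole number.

N ≈ 20,049

N̂ = (6025+1)(4930+1)/(1481+1) − 1 = 6026·4931/1482 − 1
= 29714206/1482 − 1 ≈ 20050.1 − 1 ≈ 20049.1 → 20049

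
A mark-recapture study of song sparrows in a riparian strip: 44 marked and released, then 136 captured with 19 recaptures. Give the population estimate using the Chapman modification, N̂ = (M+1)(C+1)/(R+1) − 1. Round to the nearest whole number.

N̂ = (44+1)(136+1)/(19+1) − 1 = 45·137/20 − 1
= 6165/20 − 1 ≈ 308.2 − 1 ≈ 307.2 → 307

N ≈ 307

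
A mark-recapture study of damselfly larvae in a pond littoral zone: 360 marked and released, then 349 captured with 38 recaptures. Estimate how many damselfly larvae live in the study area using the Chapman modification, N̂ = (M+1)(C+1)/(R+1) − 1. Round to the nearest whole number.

N ≈ 3239

N̂ = (360+1)(349+1)/(38+1) − 1 = 361·350/39 − 1
= 126350/39 − 1 ≈ 3239.7 − 1 ≈ 3238.7 → 3239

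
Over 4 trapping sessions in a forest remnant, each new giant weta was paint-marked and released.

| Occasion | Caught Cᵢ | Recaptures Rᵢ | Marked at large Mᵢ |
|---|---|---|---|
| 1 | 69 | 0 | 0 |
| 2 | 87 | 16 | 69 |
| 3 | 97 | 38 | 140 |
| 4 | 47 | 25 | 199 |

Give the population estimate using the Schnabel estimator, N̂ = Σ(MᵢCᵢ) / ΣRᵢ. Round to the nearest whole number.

N ≈ 366

Σ MᵢCᵢ = 0·69 + 69·87 + 140·97 + 199·47 = 0 + 6003 + 13580 + 9353 = 28936
Σ Rᵢ = 0 + 16 + 38 + 25 = 79
N̂ = 28936 / 79 ≈ 366.3 → 366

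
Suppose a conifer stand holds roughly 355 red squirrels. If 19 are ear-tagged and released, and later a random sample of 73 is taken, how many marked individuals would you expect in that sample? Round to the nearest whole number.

expected recaptures ≈ 4

The marked fraction of the population is 19/355, so in a sample of 73 expect C·(M/N) marked.
E[R] = 19 × 73 / 355 = 1387 / 355 ≈ 3.9 → 4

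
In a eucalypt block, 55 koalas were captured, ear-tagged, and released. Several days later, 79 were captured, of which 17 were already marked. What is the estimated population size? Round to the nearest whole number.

N ≈ 256

If marked individuals mix randomly, R/C ≈ M/N, giving N ≈ M·C/R.
N = (55 × 79) / 17 = 4345 / 17 ≈ 255.6 → 256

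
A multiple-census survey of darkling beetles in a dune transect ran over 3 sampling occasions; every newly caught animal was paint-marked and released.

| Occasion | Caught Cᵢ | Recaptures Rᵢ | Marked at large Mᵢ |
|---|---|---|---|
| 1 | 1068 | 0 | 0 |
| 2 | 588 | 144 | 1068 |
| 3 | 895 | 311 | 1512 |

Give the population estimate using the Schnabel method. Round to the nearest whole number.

Σ MᵢCᵢ = 0·1068 + 1068·588 + 1512·895 = 0 + 627984 + 1353240 = 1981224
Σ Rᵢ = 0 + 144 + 311 = 455
N̂ = 1981224 / 455 ≈ 4354.3 → 4354

N ≈ 4354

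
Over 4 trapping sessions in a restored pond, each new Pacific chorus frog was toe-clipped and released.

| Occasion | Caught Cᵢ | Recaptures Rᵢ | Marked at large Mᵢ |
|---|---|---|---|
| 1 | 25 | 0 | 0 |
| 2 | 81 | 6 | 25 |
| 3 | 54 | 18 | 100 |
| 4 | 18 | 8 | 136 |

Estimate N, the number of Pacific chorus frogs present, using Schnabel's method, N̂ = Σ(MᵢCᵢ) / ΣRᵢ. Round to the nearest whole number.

Σ MᵢCᵢ = 0·25 + 25·81 + 100·54 + 136·18 = 0 + 2025 + 5400 + 2448 = 9873
Σ Rᵢ = 0 + 6 + 18 + 8 = 32
N̂ = 9873 / 32 ≈ 308.5 → 309

N ≈ 309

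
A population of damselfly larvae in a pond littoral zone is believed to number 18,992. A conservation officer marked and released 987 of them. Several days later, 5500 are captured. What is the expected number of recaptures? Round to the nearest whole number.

expected recaptures ≈ 286

The marked fraction of the population is 987/18992, so in a sample of 5500 expect C·(M/N) marked.
E[R] = 987 × 5500 / 18992 = 5428500 / 18992 ≈ 285.8 → 286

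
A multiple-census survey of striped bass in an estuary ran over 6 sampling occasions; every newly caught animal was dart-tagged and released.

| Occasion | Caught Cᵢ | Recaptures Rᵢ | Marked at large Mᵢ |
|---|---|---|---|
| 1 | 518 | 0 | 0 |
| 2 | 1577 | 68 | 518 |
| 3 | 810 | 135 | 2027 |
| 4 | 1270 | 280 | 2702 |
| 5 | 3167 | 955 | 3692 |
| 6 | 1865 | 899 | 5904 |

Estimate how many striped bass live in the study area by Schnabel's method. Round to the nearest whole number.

N ≈ 12,235

Σ MᵢCᵢ = 0·518 + 518·1577 + 2027·810 + 2702·1270 + 3692·3167 + 5904·1865 = 0 + 816886 + 1641870 + 3431540 + 11692564 + 11010960 = 28593820
Σ Rᵢ = 0 + 68 + 135 + 280 + 955 + 899 = 2337
N̂ = 28593820 / 2337 ≈ 12235.3 → 12235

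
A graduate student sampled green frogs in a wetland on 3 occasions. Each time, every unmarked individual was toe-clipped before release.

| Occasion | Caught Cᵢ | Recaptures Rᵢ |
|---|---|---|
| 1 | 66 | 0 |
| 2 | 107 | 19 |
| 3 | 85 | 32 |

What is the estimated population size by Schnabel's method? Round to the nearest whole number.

N ≈ 395

Marked at large before each occasion: Mᵢ = Σⱼ<ᵢ (Cⱼ − Rⱼ) → M1=0, M2=66, M3=154
Σ MᵢCᵢ = 0·66 + 66·107 + 154·85 = 0 + 7062 + 13090 = 20152
Σ Rᵢ = 0 + 19 + 32 = 51
N̂ = 20152 / 51 ≈ 395.1 → 395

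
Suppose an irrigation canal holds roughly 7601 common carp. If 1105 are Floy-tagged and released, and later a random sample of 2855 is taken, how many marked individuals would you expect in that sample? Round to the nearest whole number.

expected recaptures ≈ 415

Expected recaptures E[R] = M·C / N.
E[R] = 1105 × 2855 / 7601 = 3154775 / 7601 ≈ 415.0 → 415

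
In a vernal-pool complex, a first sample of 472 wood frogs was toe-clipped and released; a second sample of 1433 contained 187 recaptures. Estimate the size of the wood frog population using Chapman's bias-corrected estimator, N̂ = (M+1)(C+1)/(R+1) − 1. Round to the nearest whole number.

N̂ = (472+1)(1433+1)/(187+1) − 1 = 473·1434/188 − 1
= 678282/188 − 1 ≈ 3607.9 − 1 ≈ 3606.9 → 3607

N ≈ 3607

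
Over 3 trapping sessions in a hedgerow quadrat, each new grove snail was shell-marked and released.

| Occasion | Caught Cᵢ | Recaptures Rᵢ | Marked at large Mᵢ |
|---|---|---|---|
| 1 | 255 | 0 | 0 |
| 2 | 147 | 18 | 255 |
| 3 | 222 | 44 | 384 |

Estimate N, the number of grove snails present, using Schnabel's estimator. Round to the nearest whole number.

Σ MᵢCᵢ = 0·255 + 255·147 + 384·222 = 0 + 37485 + 85248 = 122733
Σ Rᵢ = 0 + 18 + 44 = 62
N̂ = 122733 / 62 ≈ 1979.6 → 1980

N ≈ 1980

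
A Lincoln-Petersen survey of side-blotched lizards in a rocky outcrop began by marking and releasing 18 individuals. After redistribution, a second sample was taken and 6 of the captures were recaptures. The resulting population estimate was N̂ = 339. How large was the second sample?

From N = M·C/R: C = N·R / M = 339·6 / 18 = 2034 / 18 = 113.

C = 113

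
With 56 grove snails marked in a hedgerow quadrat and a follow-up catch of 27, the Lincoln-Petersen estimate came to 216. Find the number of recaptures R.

From N = M·C/R: R = M·C / N = 56·27 / 216 = 1512 / 216 = 7.

R = 7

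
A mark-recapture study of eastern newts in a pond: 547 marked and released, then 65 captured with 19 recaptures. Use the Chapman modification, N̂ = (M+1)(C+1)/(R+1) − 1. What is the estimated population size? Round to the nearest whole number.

N̂ = (547+1)(65+1)/(19+1) − 1 = 548·66/20 − 1
= 36168/20 − 1 ≈ 1808.4 − 1 ≈ 1807.4 → 1807

N ≈ 1807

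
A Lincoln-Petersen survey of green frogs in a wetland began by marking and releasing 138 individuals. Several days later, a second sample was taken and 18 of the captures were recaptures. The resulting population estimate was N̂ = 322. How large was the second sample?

C = 42

From N = M·C/R: C = N·R / M = 322·18 / 138 = 5796 / 138 = 42.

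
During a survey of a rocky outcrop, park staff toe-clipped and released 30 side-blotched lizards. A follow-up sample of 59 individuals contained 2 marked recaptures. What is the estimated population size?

If marked individuals mix randomly, R/C ≈ M/N, giving N ≈ M·C/R.
N = (30 × 59) / 2 = 1770 / 2 = 885

N = 885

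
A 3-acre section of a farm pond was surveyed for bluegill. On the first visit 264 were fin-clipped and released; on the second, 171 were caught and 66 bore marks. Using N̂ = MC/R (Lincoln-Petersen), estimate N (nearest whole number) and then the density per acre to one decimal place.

N̂ = 264·171/66 = 45144/66 = 684
Density = N̂ / area = 684 / 3 = 228.0 per acre

density ≈ 228.0 bluegill per acre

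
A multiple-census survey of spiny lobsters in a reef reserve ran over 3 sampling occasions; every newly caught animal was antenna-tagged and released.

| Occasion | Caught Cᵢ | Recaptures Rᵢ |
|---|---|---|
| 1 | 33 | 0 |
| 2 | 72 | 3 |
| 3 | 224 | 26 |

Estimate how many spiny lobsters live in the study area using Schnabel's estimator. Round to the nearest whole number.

N ≈ 870

Marked at large before each occasion: Mᵢ = Σⱼ<ᵢ (Cⱼ − Rⱼ) → M1=0, M2=33, M3=102
Σ MᵢCᵢ = 0·33 + 33·72 + 102·224 = 0 + 2376 + 22848 = 25224
Σ Rᵢ = 0 + 3 + 26 = 29
N̂ = 25224 / 29 ≈ 869.8 → 870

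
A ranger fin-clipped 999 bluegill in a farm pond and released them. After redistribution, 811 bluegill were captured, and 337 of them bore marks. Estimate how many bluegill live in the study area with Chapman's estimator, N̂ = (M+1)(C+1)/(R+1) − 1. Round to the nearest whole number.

N̂ = (999+1)(811+1)/(337+1) − 1 = 1000·812/338 − 1
= 812000/338 − 1 ≈ 2402.4 − 1 ≈ 2401.4 → 2401

N ≈ 2401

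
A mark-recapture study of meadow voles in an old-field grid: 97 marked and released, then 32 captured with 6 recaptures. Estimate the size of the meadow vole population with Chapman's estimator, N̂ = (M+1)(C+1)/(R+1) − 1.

N̂ = (97+1)(32+1)/(6+1) − 1 = 98·33/7 − 1
= 3234/7 − 1 = 462 − 1 = 461

N = 461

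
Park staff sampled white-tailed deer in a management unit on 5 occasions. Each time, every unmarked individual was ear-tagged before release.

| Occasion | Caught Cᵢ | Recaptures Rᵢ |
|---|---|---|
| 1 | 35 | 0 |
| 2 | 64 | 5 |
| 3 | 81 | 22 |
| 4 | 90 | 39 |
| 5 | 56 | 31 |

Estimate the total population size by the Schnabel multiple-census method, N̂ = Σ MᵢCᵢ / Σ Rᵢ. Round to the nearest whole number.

N ≈ 361

Marked at large before each occasion: Mᵢ = Σⱼ<ᵢ (Cⱼ − Rⱼ) → M1=0, M2=35, M3=94, M4=153, M5=204
Σ MᵢCᵢ = 0·35 + 35·64 + 94·81 + 153·90 + 204·56 = 0 + 2240 + 7614 + 13770 + 11424 = 35048
Σ Rᵢ = 0 + 5 + 22 + 39 + 31 = 97
N̂ = 35048 / 97 ≈ 361.3 → 361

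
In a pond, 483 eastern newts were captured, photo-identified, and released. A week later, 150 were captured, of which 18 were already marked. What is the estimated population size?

N = (483 × 150) / 18 = 72450 / 18 = 4025

N = 4025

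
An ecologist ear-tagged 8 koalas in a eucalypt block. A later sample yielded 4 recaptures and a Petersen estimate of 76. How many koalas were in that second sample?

C = 38

From N = M·C/R: C = N·R / M = 76·4 / 8 = 304 / 8 = 38.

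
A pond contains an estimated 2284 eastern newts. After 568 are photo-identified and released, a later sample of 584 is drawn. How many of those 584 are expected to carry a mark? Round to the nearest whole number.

Expected recaptures E[R] = M·C / N.
E[R] = 568 × 584 / 2284 = 331712 / 2284 ≈ 145.2 → 145

expected recaptures ≈ 145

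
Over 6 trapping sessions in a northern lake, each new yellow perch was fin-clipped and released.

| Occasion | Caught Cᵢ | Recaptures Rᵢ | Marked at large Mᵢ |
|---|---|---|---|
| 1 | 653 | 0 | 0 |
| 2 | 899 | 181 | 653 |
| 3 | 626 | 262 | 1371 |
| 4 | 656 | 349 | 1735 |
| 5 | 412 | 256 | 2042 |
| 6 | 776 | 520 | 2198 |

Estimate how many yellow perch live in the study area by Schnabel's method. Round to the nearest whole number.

N ≈ 3272

Σ MᵢCᵢ = 0·653 + 653·899 + 1371·626 + 1735·656 + 2042·412 + 2198·776 = 0 + 587047 + 858246 + 1138160 + 841304 + 1705648 = 5130405
Σ Rᵢ = 0 + 181 + 262 + 349 + 256 + 520 = 1568
N̂ = 5130405 / 1568 ≈ 3271.9 → 3272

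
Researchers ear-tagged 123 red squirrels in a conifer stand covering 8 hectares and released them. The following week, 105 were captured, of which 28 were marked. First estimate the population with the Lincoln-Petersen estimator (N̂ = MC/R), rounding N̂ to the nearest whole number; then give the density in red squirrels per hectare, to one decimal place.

N̂ = 123·105/28 = 12915/28 ≈ 461.2 → 461
Density = N̂ / area = 461 / 8 ≈ 57.62 → 57.6 per hectare

density ≈ 57.6 red squirrels per hectare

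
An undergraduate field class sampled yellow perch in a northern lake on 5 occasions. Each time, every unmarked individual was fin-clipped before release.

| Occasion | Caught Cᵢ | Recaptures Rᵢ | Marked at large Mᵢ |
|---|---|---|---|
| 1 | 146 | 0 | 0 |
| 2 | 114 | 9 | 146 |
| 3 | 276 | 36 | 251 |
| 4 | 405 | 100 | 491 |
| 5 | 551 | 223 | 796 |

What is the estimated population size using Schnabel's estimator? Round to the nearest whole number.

N ≈ 1966

Σ MᵢCᵢ = 0·146 + 146·114 + 251·276 + 491·405 + 796·551 = 0 + 16644 + 69276 + 198855 + 438596 = 723371
Σ Rᵢ = 0 + 9 + 36 + 100 + 223 = 368
N̂ = 723371 / 368 ≈ 1965.7 → 1966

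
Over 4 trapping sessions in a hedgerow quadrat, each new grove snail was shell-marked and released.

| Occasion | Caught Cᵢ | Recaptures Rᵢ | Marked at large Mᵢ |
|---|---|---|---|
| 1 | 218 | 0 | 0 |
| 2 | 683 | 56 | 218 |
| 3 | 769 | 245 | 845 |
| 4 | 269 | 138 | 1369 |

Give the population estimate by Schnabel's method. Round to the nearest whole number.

N ≈ 2658

Σ MᵢCᵢ = 0·218 + 218·683 + 845·769 + 1369·269 = 0 + 148894 + 649805 + 368261 = 1166960
Σ Rᵢ = 0 + 56 + 245 + 138 = 439
N̂ = 1166960 / 439 ≈ 2658.2 → 2658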